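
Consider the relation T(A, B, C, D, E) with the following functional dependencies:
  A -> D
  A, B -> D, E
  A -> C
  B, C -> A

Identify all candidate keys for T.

Attributes never on any right-hand side: {B} — every candidate key must contain it.
{A, B} is a candidate key since {A, B}⁺ = {A, B, C, D, E} covers every attribute.
{B, C} is a candidate key since {B, C}⁺ = {A, B, C, D, E} covers every attribute.
Any other superkey properly contains one of these, so there are no further candidate keys.

{A, B}, {B, C}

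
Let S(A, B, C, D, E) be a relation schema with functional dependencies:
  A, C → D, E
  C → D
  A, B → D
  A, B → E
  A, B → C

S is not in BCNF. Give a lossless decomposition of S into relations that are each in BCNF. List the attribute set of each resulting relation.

Candidate key of the original relation: {A, B}.
Within {A, B, C, D, E}: {A, C}⁺ ∩ {A, B, C, D, E} = {A, C, D, E}, not the whole set, so A, C → D, E violates BCNF; decompose into {A, C, D, E} and {A, B, C}.
Within {A, C, D, E}: {C}⁺ ∩ {A, C, D, E} = {C, D}, not the whole set, so C → D violates BCNF; decompose into {C, D} and {A, C, E}.
{C, D}: every determinant is a superkey — BCNF.
{A, C, E}: every determinant is a superkey — BCNF.
{A, B, C}: every determinant is a superkey — BCNF.

{A, B, C}; {A, C, E}; {C, D}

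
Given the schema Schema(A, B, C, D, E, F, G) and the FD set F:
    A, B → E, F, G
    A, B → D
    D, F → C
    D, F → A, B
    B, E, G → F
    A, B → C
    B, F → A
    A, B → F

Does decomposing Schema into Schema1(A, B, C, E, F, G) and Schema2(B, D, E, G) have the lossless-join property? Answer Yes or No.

Yes

The shared attributes are {B, E, G} and {B, E, G}⁺ = {A, B, C, D, E, F, G}.
Schema1 is contained in that closure, so Schema1 ∩ Schema2 → Schema1 holds and the join is lossless.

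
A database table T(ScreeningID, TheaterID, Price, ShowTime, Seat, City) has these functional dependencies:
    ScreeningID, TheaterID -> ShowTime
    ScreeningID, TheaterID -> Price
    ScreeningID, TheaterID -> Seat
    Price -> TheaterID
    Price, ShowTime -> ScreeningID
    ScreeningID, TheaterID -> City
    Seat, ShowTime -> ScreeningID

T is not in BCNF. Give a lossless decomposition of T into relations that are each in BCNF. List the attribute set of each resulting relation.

Candidate keys of the original relation: {Price, ScreeningID}, {Price, ShowTime}, {ScreeningID, TheaterID}, {Seat, ShowTime, TheaterID}.
In {City, Price, ScreeningID, Seat, ShowTime, TheaterID}, {Price} is not a superkey ({Price}⁺ restricted to this set is {Price, TheaterID}), so split on Price -> TheaterID into {Price, TheaterID} and {City, Price, ScreeningID, Seat, ShowTime}.
{Price, TheaterID} is in BCNF.
In {City, Price, ScreeningID, Seat, ShowTime}, {Seat, ShowTime} is not a superkey ({Seat, ShowTime}⁺ restricted to this set is {ScreeningID, Seat, ShowTime}), so split on Seat, ShowTime -> ScreeningID into {ScreeningID, Seat, ShowTime} and {City, Price, Seat, ShowTime}.
{ScreeningID, Seat, ShowTime} is in BCNF.
{City, Price, Seat, ShowTime} is in BCNF.

{City, Price, Seat, ShowTime}; {Price, TheaterID}; {ScreeningID, Seat, ShowTime}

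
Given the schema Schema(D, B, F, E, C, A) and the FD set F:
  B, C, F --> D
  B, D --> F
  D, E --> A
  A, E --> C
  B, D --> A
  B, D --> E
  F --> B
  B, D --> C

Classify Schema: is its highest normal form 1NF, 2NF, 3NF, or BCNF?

Candidate keys: {A, E, F}, {B, D}, {C, F}, {D, F}. Prime attributes: {A, B, C, D, E, F}.
D, E --> A breaks BCNF: {D, E}⁺ = {A, C, D, E}, so {D, E} is not a superkey.
But every attribute on its right side ({A}) is prime, and the same holds for every other non-superkey FD, so 3NF still holds.

3NF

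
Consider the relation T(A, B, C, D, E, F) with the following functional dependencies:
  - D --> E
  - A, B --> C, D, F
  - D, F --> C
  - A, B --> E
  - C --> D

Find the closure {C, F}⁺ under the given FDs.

Start with {C, F}.
C --> D applies; add {D} → now {C, D, F}.
D --> E applies; add {E} → now {C, D, E, F}.
No further FD applies.

{C, D, E, F}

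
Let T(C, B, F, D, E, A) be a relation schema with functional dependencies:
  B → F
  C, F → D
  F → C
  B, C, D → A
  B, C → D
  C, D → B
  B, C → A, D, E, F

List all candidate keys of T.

{B}⁺ = {A, B, C, D, E, F} — all of the relation — so {B} is a candidate key.
{F}⁺ = {A, B, C, D, E, F} — all of the relation — so {F} is a candidate key.
{C, D}⁺ = {A, B, C, D, E, F} — all of the relation — so {C, D} is a candidate key.
These are minimal and exhaustive — every other superkey contains one of them.

{B}, {C, D}, {F}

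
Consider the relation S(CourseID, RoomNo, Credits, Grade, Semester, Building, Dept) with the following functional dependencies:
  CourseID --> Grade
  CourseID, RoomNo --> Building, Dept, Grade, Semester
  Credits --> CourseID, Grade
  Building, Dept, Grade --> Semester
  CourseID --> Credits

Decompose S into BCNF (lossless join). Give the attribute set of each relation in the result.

{Building, CourseID, Dept, RoomNo}; {Building, CourseID, Dept, Semester}; {CourseID, Credits, Grade}

Candidate keys of the original relation: {CourseID, RoomNo}, {Credits, RoomNo}.
Within {Building, CourseID, Credits, Dept, Grade, RoomNo, Semester}: {CourseID}⁺ ∩ {Building, CourseID, Credits, Dept, Grade, RoomNo, Semester} = {CourseID, Credits, Grade}, not the whole set, so CourseID --> Credits, Grade violates BCNF; decompose into {CourseID, Credits, Grade} and {Building, CourseID, Dept, RoomNo, Semester}.
{CourseID, Credits, Grade}: every determinant is a superkey — BCNF.
Within {Building, CourseID, Dept, RoomNo, Semester}: {Building, CourseID, Dept}⁺ ∩ {Building, CourseID, Dept, RoomNo, Semester} = {Building, CourseID, Dept, Semester}, not the whole set, so Building, CourseID, Dept --> Semester violates BCNF; decompose into {Building, CourseID, Dept, Semester} and {Building, CourseID, Dept, RoomNo}.
{Building, CourseID, Dept, Semester}: every determinant is a superkey — BCNF.
{Building, CourseID, Dept, RoomNo}: every determinant is a superkey — BCNF.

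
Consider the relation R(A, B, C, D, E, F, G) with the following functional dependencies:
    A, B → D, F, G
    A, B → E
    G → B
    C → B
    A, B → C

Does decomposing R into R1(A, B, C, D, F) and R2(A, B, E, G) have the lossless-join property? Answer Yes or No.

The shared attributes are {A, B} and {A, B}⁺ = {A, B, C, D, E, F, G}.
Since R1 ⊆ {A, B, C, D, E, F, G}, the intersection is a superkey of R1; the decomposition is lossless.

Yes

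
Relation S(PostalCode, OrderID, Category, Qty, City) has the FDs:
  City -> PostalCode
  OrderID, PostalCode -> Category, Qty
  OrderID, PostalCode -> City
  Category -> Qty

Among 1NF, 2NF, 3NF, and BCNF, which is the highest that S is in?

Candidate keys: {City, OrderID}, {OrderID, PostalCode}. Prime attributes: {City, OrderID, PostalCode}.
City -> PostalCode: {City}⁺ = {City, PostalCode}, which is not all of the attributes, so the left side is not a superkey — BCNF is violated.
Category -> Qty has non-prime {Qty} on the right and a non-superkey on the left, so 3NF fails.
No proper subset of a key has a non-prime attribute in its closure, so there is no partial dependency; 2NF holds.

2NF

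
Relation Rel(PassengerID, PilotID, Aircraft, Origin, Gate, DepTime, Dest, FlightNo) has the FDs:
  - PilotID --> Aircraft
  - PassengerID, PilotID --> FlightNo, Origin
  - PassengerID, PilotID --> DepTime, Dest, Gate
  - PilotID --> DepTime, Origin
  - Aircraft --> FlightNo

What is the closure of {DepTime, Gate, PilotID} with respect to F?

Start with {DepTime, Gate, PilotID}.
PilotID --> Aircraft applies; add {Aircraft} → now {Aircraft, DepTime, Gate, PilotID}.
PilotID --> DepTime, Origin applies; add {Origin} → now {Aircraft, DepTime, Gate, Origin, PilotID}.
Aircraft --> FlightNo applies; add {FlightNo} → now {Aircraft, DepTime, FlightNo, Gate, Origin, PilotID}.
No further FD applies.

{Aircraft, DepTime, FlightNo, Gate, Origin, PilotID}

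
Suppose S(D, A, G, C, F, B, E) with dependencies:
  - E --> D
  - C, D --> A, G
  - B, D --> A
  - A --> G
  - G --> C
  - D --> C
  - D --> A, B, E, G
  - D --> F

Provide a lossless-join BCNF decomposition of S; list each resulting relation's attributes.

Candidate keys of the original relation: {D}, {E}.
{A, B, C, D, E, F, G}: {A} determines {A, C, G} here but is not a superkey — split on A --> C, G, giving {A, C, G} and {A, B, D, E, F}.
{A, C, G}: {G} determines {C, G} here but is not a superkey — split on G --> C, giving {C, G} and {A, G}.
{C, G} is in BCNF.
{A, G} is in BCNF.
{A, B, D, E, F} is in BCNF.

{A, B, D, E, F}; {A, G}; {C, G}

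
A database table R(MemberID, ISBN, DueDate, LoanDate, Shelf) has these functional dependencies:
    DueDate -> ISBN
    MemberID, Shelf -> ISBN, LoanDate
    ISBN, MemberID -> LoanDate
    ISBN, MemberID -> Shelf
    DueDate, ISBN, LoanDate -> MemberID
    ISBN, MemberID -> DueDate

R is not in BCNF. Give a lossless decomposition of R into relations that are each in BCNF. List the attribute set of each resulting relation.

{DueDate, ISBN}; {DueDate, LoanDate, MemberID, Shelf}

Candidate keys of the original relation: {DueDate, LoanDate}, {DueDate, MemberID}, {ISBN, MemberID}, {MemberID, Shelf}.
{DueDate, ISBN, LoanDate, MemberID, Shelf}: {DueDate} determines {DueDate, ISBN} here but is not a superkey — split on DueDate -> ISBN, giving {DueDate, ISBN} and {DueDate, LoanDate, MemberID, Shelf}.
{DueDate, ISBN} has no BCNF violation.
{DueDate, LoanDate, MemberID, Shelf} has no BCNF violation.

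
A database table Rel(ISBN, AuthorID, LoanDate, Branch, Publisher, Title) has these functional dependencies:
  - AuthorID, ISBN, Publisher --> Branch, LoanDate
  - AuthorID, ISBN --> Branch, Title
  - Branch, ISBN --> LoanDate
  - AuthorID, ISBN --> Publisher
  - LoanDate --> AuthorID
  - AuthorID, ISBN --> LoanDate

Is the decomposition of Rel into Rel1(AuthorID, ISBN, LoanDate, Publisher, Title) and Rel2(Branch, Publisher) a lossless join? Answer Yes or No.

No

Rel1 ∩ Rel2 = {Publisher}; its closure under F is {Publisher}.
Rel1 ⊄ {Publisher} and Rel2 ⊄ {Publisher}, so the split is lossy.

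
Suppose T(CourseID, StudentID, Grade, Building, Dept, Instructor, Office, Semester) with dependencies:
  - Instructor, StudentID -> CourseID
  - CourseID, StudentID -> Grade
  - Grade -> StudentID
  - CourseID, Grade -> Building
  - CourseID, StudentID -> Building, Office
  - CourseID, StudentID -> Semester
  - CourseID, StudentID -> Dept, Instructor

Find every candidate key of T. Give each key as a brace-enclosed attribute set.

{CourseID, Grade}⁺ = {Building, CourseID, Dept, Grade, Instructor, Office, Semester, StudentID} — all of the relation — so {CourseID, Grade} is a candidate key.
{CourseID, StudentID}⁺ = {Building, CourseID, Dept, Grade, Instructor, Office, Semester, StudentID} — all of the relation — so {CourseID, StudentID} is a candidate key.
{Grade, Instructor}⁺ = {Building, CourseID, Dept, Grade, Instructor, Office, Semester, StudentID} — all of the relation — so {Grade, Instructor} is a candidate key.
{Instructor, StudentID}⁺ = {Building, CourseID, Dept, Grade, Instructor, Office, Semester, StudentID} — all of the relation — so {Instructor, StudentID} is a candidate key.
No proper subset of any of these is a key, and no other minimal superkey exists.

{CourseID, Grade}, {CourseID, StudentID}, {Grade, Instructor}, {Instructor, StudentID}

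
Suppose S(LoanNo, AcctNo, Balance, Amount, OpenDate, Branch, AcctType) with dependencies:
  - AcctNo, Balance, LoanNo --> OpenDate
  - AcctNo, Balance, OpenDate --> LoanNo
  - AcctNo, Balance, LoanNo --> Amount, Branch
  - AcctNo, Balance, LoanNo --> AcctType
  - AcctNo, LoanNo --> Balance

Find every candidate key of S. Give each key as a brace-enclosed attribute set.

{AcctNo} never appears on the right of any FD, so every key must include it.
Closure of {AcctNo, LoanNo} is {AcctNo, AcctType, Amount, Balance, Branch, LoanNo, OpenDate}, the whole schema; {AcctNo, LoanNo} is a candidate key.
Closure of {AcctNo, Balance, OpenDate} is {AcctNo, AcctType, Amount, Balance, Branch, LoanNo, OpenDate}, the whole schema; {AcctNo, Balance, OpenDate} is a candidate key.
Any other superkey properly contains one of these, so there are no further candidate keys.

{AcctNo, Balance, OpenDate}, {AcctNo, LoanNo}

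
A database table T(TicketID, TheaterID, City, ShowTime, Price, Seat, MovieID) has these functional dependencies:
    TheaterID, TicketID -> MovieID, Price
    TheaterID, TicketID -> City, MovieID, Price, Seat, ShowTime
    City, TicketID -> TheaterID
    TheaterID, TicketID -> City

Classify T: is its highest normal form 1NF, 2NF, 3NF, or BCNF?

Candidate keys: {City, TicketID}, {TheaterID, TicketID}. Prime attributes: {City, TheaterID, TicketID}.
Every FD has a superkey on the left, so the relation is in BCNF.

BCNF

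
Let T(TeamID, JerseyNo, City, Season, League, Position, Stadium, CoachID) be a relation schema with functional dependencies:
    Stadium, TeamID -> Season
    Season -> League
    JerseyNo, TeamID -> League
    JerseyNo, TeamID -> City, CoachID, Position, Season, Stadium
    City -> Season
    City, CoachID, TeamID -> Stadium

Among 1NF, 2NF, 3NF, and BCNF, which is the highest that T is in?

2NF

Candidate key: {JerseyNo, TeamID}. Prime attributes: {JerseyNo, TeamID}.
Stadium, TeamID -> Season breaks BCNF: {Stadium, TeamID}⁺ = {League, Season, Stadium, TeamID}, so {Stadium, TeamID} is not a superkey.
Because {Season} is non-prime and the left side of Stadium, TeamID -> Season is not a superkey, the relation is not in 3NF.
No proper subset of a key has a non-prime attribute in its closure, so there is no partial dependency; 2NF holds.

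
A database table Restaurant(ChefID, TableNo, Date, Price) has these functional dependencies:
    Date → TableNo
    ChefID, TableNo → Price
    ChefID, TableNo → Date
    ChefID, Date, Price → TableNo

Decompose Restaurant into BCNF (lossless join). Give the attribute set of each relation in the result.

{ChefID, Date, Price}; {Date, TableNo}

Candidate keys of the original relation: {ChefID, Date}, {ChefID, TableNo}.
Within {ChefID, Date, Price, TableNo}: {Date}⁺ ∩ {ChefID, Date, Price, TableNo} = {Date, TableNo}, not the whole set, so Date → TableNo violates BCNF; decompose into {Date, TableNo} and {ChefID, Date, Price}.
{Date, TableNo}: every determinant is a superkey — BCNF.
{ChefID, Date, Price}: every determinant is a superkey — BCNF.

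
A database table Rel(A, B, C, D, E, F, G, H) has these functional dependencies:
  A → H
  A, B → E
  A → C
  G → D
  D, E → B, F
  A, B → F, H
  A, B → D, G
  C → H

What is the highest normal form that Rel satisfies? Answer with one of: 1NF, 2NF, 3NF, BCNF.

Candidate keys: {A, B}, {A, D, E}, {A, E, G}. Prime attributes: {A, B, D, E, G}.
A → H: {A}⁺ = {A, C, H}, which is not all of the attributes, so the left side is not a superkey — BCNF is violated.
Because {H} is non-prime and the left side of A → H is not a superkey, the relation is not in 3NF.
Since {A} ⊂ {A, B} and {A}⁺ ⊇ {C, H} with {C, H} non-prime, there is a partial dependency; 2NF fails.

1NF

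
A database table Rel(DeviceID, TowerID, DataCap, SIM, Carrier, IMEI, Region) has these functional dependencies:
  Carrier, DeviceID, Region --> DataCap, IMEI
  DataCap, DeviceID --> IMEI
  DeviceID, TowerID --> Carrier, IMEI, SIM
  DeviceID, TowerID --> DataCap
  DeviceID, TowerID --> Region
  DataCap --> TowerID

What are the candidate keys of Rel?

No FD produces {DeviceID}, so it must be in every candidate key.
{DataCap, DeviceID}⁺ = {Carrier, DataCap, DeviceID, IMEI, Region, SIM, TowerID} — all of the relation — so {DataCap, DeviceID} is a candidate key.
{DeviceID, TowerID}⁺ = {Carrier, DataCap, DeviceID, IMEI, Region, SIM, TowerID} — all of the relation — so {DeviceID, TowerID} is a candidate key.
{Carrier, DeviceID, Region}⁺ = {Carrier, DataCap, DeviceID, IMEI, Region, SIM, TowerID} — all of the relation — so {Carrier, DeviceID, Region} is a candidate key.
Any other superkey properly contains one of these, so there are no further candidate keys.

{Carrier, DeviceID, Region}, {DataCap, DeviceID}, {DeviceID, TowerID}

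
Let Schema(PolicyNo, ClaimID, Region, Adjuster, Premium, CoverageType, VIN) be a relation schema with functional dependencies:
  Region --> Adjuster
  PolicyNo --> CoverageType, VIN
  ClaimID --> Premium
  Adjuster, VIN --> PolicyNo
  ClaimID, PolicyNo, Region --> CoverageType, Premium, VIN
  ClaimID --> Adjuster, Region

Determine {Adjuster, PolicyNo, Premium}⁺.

{Adjuster, CoverageType, PolicyNo, Premium, VIN}

Start with {Adjuster, PolicyNo, Premium}.
PolicyNo --> CoverageType, VIN applies; add {CoverageType, VIN} → now {Adjuster, CoverageType, PolicyNo, Premium, VIN}.
No further FD applies.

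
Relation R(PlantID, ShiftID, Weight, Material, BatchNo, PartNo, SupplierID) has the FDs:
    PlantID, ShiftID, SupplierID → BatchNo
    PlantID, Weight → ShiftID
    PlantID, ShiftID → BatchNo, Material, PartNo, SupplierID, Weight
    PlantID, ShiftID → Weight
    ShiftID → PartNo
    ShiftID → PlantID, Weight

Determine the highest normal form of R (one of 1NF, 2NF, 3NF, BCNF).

BCNF

Candidate keys: {PlantID, Weight}, {ShiftID}. Prime attributes: {PlantID, ShiftID, Weight}.
The left-hand side of every FD is a superkey, so BCNF is satisfied.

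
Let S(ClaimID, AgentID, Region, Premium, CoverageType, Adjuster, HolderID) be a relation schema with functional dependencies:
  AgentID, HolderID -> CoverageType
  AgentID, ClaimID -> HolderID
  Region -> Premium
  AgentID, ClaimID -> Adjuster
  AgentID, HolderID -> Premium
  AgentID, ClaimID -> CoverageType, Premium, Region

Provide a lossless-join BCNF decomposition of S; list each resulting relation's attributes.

Candidate key of the original relation: {AgentID, ClaimID}.
Within {Adjuster, AgentID, ClaimID, CoverageType, HolderID, Premium, Region}: {AgentID, HolderID}⁺ ∩ {Adjuster, AgentID, ClaimID, CoverageType, HolderID, Premium, Region} = {AgentID, CoverageType, HolderID, Premium}, not the whole set, so AgentID, HolderID -> CoverageType, Premium violates BCNF; decompose into {AgentID, CoverageType, HolderID, Premium} and {Adjuster, AgentID, ClaimID, HolderID, Region}.
{AgentID, CoverageType, HolderID, Premium} has no BCNF violation.
{Adjuster, AgentID, ClaimID, HolderID, Region} has no BCNF violation.

{Adjuster, AgentID, ClaimID, HolderID, Region}; {AgentID, CoverageType, HolderID, Premium}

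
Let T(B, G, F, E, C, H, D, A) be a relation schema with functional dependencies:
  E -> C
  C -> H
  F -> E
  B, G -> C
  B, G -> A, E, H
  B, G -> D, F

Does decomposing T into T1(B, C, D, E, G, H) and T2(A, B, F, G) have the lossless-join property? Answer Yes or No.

Common attributes: {B, G}; their closure is {A, B, C, D, E, F, G, H}.
Since T1 ⊆ {A, B, C, D, E, F, G, H}, the intersection is a superkey of T1; the decomposition is lossless.

Yes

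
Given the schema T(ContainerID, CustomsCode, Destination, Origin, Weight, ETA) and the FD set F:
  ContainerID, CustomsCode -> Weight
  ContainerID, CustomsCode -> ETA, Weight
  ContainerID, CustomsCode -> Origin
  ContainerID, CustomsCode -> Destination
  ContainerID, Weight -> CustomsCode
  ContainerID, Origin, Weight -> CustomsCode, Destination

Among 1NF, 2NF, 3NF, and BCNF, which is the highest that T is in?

Candidate keys: {ContainerID, CustomsCode}, {ContainerID, Weight}. Prime attributes: {ContainerID, CustomsCode, Weight}.
The left-hand side of every FD is a superkey, so BCNF is satisfied.

BCNF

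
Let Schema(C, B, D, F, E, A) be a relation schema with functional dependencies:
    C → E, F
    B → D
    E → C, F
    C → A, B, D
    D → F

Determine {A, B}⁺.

{A, B, D, F}

Start with {A, B}.
B → D applies; add {D} → now {A, B, D}.
D → F applies; add {F} → now {A, B, D, F}.
No further FD applies.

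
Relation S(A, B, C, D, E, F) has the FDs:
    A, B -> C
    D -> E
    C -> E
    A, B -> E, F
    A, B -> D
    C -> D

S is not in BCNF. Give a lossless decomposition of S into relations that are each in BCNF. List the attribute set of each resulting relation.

{A, B, C, F}; {C, D}; {D, E}

Candidate key of the original relation: {A, B}.
In {A, B, C, D, E, F}, {D} is not a superkey ({D}⁺ restricted to this set is {D, E}), so split on D -> E into {D, E} and {A, B, C, D, F}.
{D, E}: every determinant is a superkey — BCNF.
In {A, B, C, D, F}, {C} is not a superkey ({C}⁺ restricted to this set is {C, D}), so split on C -> D into {C, D} and {A, B, C, F}.
{C, D}: every determinant is a superkey — BCNF.
{A, B, C, F}: every determinant is a superkey — BCNF.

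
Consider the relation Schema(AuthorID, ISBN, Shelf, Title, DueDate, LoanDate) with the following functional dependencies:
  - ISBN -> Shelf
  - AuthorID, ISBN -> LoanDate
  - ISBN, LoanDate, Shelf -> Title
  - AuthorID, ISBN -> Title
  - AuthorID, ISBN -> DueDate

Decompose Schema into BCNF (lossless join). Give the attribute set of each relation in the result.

Candidate key of the original relation: {AuthorID, ISBN}.
Within {AuthorID, DueDate, ISBN, LoanDate, Shelf, Title}: {ISBN}⁺ ∩ {AuthorID, DueDate, ISBN, LoanDate, Shelf, Title} = {ISBN, Shelf}, not the whole set, so ISBN -> Shelf violates BCNF; decompose into {ISBN, Shelf} and {AuthorID, DueDate, ISBN, LoanDate, Title}.
{ISBN, Shelf} has no BCNF violation.
Within {AuthorID, DueDate, ISBN, LoanDate, Title}: {ISBN, LoanDate}⁺ ∩ {AuthorID, DueDate, ISBN, LoanDate, Title} = {ISBN, LoanDate, Title}, not the whole set, so ISBN, LoanDate -> Title violates BCNF; decompose into {ISBN, LoanDate, Title} and {AuthorID, DueDate, ISBN, LoanDate}.
{ISBN, LoanDate, Title} has no BCNF violation.
{AuthorID, DueDate, ISBN, LoanDate} has no BCNF violation.

{AuthorID, DueDate, ISBN, LoanDate}; {ISBN, LoanDate, Title}; {ISBN, Shelf}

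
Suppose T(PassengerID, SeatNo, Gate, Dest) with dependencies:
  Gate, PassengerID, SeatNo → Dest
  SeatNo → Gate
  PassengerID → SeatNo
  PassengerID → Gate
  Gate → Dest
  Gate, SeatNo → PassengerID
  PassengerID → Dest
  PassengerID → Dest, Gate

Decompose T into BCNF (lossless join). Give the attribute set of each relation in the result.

{Dest, Gate}; {Gate, PassengerID, SeatNo}

Candidate keys of the original relation: {PassengerID}, {SeatNo}.
In {Dest, Gate, PassengerID, SeatNo}, {Gate} is not a superkey ({Gate}⁺ restricted to this set is {Dest, Gate}), so split on Gate → Dest into {Dest, Gate} and {Gate, PassengerID, SeatNo}.
{Dest, Gate}: every determinant is a superkey — BCNF.
{Gate, PassengerID, SeatNo}: every determinant is a superkey — BCNF.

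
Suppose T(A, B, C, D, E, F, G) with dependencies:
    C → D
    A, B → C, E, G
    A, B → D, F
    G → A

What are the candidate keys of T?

Attributes never on any right-hand side: {B} — every candidate key must contain it.
{A, B}⁺ = {A, B, C, D, E, F, G}, which is every attribute, so {A, B} is a candidate key.
{B, G}⁺ = {A, B, C, D, E, F, G}, which is every attribute, so {B, G} is a candidate key.
Any other superkey properly contains one of these, so there are no further candidate keys.

{A, B}, {B, G}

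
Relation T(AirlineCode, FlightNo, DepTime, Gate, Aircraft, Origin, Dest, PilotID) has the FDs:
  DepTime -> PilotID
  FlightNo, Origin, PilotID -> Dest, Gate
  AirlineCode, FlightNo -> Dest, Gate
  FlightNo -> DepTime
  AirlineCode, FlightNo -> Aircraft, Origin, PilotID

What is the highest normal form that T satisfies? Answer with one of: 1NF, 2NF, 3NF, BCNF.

Candidate key: {AirlineCode, FlightNo}. Prime attributes: {AirlineCode, FlightNo}.
DepTime -> PilotID: {DepTime}⁺ = {DepTime, PilotID}, which is not all of the attributes, so the left side is not a superkey — BCNF is violated.
Because {PilotID} is non-prime and the left side of DepTime -> PilotID is not a superkey, the relation is not in 3NF.
Since {FlightNo} ⊂ {AirlineCode, FlightNo} and {FlightNo}⁺ ⊇ {DepTime, PilotID} with {DepTime, PilotID} non-prime, there is a partial dependency; 2NF fails.

1NF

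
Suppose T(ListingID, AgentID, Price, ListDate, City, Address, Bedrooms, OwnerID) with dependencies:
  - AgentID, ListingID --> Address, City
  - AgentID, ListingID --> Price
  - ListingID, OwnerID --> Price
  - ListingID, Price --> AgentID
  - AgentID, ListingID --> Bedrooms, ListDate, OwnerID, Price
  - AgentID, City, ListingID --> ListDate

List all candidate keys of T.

No FD produces {ListingID}, so it must be in every candidate key.
{AgentID, ListingID}⁺ = {Address, AgentID, Bedrooms, City, ListDate, ListingID, OwnerID, Price} — all of the relation — so {AgentID, ListingID} is a candidate key.
{ListingID, OwnerID}⁺ = {Address, AgentID, Bedrooms, City, ListDate, ListingID, OwnerID, Price} — all of the relation — so {ListingID, OwnerID} is a candidate key.
{ListingID, Price}⁺ = {Address, AgentID, Bedrooms, City, ListDate, ListingID, OwnerID, Price} — all of the relation — so {ListingID, Price} is a candidate key.
These are minimal and exhaustive — every other superkey contains one of them.

{AgentID, ListingID}, {ListingID, OwnerID}, {ListingID, Price}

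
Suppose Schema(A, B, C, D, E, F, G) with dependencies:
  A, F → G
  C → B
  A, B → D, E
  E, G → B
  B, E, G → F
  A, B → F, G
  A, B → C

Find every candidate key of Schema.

No FD produces {A}, so it must be in every candidate key.
{A, B}⁺ = {A, B, C, D, E, F, G}, which is every attribute, so {A, B} is a candidate key.
{A, C}⁺ = {A, B, C, D, E, F, G}, which is every attribute, so {A, C} is a candidate key.
{A, E, F}⁺ = {A, B, C, D, E, F, G}, which is every attribute, so {A, E, F} is a candidate key.
{A, E, G}⁺ = {A, B, C, D, E, F, G}, which is every attribute, so {A, E, G} is a candidate key.
Any other superkey properly contains one of these, so there are no further candidate keys.

{A, B}, {A, C}, {A, E, F}, {A, E, G}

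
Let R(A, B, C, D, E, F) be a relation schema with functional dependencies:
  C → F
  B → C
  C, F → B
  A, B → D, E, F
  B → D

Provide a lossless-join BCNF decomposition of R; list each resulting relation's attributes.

Candidate keys of the original relation: {A, B}, {A, C}.
{A, B, C, D, E, F}: {C} determines {B, C, D, F} here but is not a superkey — split on C → B, D, F, giving {B, C, D, F} and {A, C, E}.
{B, C, D, F}: every determinant is a superkey — BCNF.
{A, C, E}: every determinant is a superkey — BCNF.

{A, C, E}; {B, C, D, F}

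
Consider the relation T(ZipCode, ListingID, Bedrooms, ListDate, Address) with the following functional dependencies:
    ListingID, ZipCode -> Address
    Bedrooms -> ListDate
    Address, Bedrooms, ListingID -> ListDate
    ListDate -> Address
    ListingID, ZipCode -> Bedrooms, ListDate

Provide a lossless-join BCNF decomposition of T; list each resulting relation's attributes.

Candidate key of the original relation: {ListingID, ZipCode}.
{Address, Bedrooms, ListDate, ListingID, ZipCode}: {Bedrooms} determines {Address, Bedrooms, ListDate} here but is not a superkey — split on Bedrooms -> Address, ListDate, giving {Address, Bedrooms, ListDate} and {Bedrooms, ListingID, ZipCode}.
{Address, Bedrooms, ListDate}: {ListDate} determines {Address, ListDate} here but is not a superkey — split on ListDate -> Address, giving {Address, ListDate} and {Bedrooms, ListDate}.
{Address, ListDate}: every determinant is a superkey — BCNF.
{Bedrooms, ListDate}: every determinant is a superkey — BCNF.
{Bedrooms, ListingID, ZipCode}: every determinant is a superkey — BCNF.

{Address, ListDate}; {Bedrooms, ListDate}; {Bedrooms, ListingID, ZipCode}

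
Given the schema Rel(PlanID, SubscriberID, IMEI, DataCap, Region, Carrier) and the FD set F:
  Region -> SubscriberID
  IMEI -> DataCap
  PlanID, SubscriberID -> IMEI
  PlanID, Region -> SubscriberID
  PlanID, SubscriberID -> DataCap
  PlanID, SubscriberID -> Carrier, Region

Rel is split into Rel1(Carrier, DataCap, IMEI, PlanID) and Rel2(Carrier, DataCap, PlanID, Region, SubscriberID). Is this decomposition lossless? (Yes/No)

Rel1 ∩ Rel2 = {Carrier, DataCap, PlanID}; its closure under F is {Carrier, DataCap, PlanID}.
Neither Rel1 nor Rel2 is contained in that closure, so the decomposition is lossy.

No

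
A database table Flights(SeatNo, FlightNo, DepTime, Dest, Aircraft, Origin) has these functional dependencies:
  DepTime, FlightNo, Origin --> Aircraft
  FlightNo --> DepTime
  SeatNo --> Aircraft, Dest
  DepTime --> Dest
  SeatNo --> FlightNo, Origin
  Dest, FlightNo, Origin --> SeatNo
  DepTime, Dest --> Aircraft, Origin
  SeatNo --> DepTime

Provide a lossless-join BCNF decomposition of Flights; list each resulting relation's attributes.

{Aircraft, DepTime, Dest, Origin}; {DepTime, FlightNo, SeatNo}

Candidate keys of the original relation: {FlightNo}, {SeatNo}.
{Aircraft, DepTime, Dest, FlightNo, Origin, SeatNo}: {DepTime} determines {Aircraft, DepTime, Dest, Origin} here but is not a superkey — split on DepTime --> Aircraft, Dest, Origin, giving {Aircraft, DepTime, Dest, Origin} and {DepTime, FlightNo, SeatNo}.
{Aircraft, DepTime, Dest, Origin}: every determinant is a superkey — BCNF.
{DepTime, FlightNo, SeatNo}: every determinant is a superkey — BCNF.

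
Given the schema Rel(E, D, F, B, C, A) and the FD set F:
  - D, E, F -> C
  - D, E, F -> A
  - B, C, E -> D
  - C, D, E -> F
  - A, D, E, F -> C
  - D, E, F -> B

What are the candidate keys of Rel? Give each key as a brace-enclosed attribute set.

{B, C, E}, {C, D, E}, {D, E, F}

No FD produces {E}, so it must be in every candidate key.
{B, C, E}⁺ = {A, B, C, D, E, F} — all of the relation — so {B, C, E} is a candidate key.
{C, D, E}⁺ = {A, B, C, D, E, F} — all of the relation — so {C, D, E} is a candidate key.
{D, E, F}⁺ = {A, B, C, D, E, F} — all of the relation — so {D, E, F} is a candidate key.
No proper subset of any of these is a key, and no other minimal superkey exists.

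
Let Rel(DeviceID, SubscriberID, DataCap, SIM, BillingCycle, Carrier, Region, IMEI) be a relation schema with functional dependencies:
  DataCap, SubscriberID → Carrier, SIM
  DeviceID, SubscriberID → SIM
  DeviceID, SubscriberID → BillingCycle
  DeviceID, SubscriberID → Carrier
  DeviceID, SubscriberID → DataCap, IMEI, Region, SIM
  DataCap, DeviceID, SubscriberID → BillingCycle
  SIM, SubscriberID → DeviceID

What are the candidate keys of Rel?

{DataCap, SubscriberID}, {DeviceID, SubscriberID}, {SIM, SubscriberID}

No FD produces {SubscriberID}, so it must be in every candidate key.
{DataCap, SubscriberID}⁺ = {BillingCycle, Carrier, DataCap, DeviceID, IMEI, Region, SIM, SubscriberID}, which is every attribute, so {DataCap, SubscriberID} is a candidate key.
{DeviceID, SubscriberID}⁺ = {BillingCycle, Carrier, DataCap, DeviceID, IMEI, Region, SIM, SubscriberID}, which is every attribute, so {DeviceID, SubscriberID} is a candidate key.
{SIM, SubscriberID}⁺ = {BillingCycle, Carrier, DataCap, DeviceID, IMEI, Region, SIM, SubscriberID}, which is every attribute, so {SIM, SubscriberID} is a candidate key.
These are minimal and exhaustive — every other superkey contains one of them.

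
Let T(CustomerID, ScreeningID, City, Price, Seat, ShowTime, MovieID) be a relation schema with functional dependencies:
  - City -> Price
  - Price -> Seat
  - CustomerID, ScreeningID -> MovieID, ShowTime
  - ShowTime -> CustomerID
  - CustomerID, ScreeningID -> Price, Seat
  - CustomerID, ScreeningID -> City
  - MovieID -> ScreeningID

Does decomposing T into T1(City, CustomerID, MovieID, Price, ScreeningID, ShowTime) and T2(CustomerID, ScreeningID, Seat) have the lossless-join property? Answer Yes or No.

The shared attributes are {CustomerID, ScreeningID} and {CustomerID, ScreeningID}⁺ = {City, CustomerID, MovieID, Price, ScreeningID, Seat, ShowTime}.
T1 is contained in that closure, so T1 ∩ T2 -> T1 holds and the join is lossless.

Yes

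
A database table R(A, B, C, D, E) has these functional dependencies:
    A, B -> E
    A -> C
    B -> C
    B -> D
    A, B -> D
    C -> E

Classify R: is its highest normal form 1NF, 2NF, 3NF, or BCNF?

Candidate key: {A, B}. Prime attributes: {A, B}.
A -> C breaks BCNF: {A}⁺ = {A, C, E}, so {A} is not a superkey.
A -> C has non-prime {C} on the right and a non-superkey on the left, so 3NF fails.
Since {A} ⊂ {A, B} and {A}⁺ ⊇ {C, E} with {C, E} non-prime, there is a partial dependency; 2NF fails.

1NF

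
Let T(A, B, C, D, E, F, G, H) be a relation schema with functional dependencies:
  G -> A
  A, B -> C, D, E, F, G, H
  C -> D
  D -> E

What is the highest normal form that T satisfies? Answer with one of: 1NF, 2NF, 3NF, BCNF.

2NF

Candidate keys: {A, B}, {B, G}. Prime attributes: {A, B, G}.
For G -> A we have {G}⁺ = {A, G}; {G} is not a superkey, so BCNF fails.
Because {D} is non-prime and the left side of C -> D is not a superkey, the relation is not in 3NF.
No non-prime attribute depends on a proper subset of any candidate key, so 2NF holds.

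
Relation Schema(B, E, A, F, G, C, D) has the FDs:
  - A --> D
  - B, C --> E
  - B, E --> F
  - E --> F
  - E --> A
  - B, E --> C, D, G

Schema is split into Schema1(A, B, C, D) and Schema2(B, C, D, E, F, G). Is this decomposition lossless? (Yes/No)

Yes

Schema1 ∩ Schema2 = {B, C, D}; its closure under F is {A, B, C, D, E, F, G}.
This includes all of Schema1, so the common attributes are a superkey of Schema1 — the join is lossless.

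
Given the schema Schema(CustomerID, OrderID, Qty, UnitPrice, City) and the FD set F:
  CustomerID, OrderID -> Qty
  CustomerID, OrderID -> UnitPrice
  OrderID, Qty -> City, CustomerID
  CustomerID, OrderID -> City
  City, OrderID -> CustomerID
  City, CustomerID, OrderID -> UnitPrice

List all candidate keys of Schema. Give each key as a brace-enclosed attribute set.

{OrderID} never appears on the right of any FD, so every key must include it.
{City, OrderID} is a candidate key since {City, OrderID}⁺ = {City, CustomerID, OrderID, Qty, UnitPrice} covers every attribute.
{CustomerID, OrderID} is a candidate key since {CustomerID, OrderID}⁺ = {City, CustomerID, OrderID, Qty, UnitPrice} covers every attribute.
{OrderID, Qty} is a candidate key since {OrderID, Qty}⁺ = {City, CustomerID, OrderID, Qty, UnitPrice} covers every attribute.
Any other superkey properly contains one of these, so there are no further candidate keys.

{City, OrderID}, {CustomerID, OrderID}, {OrderID, Qty}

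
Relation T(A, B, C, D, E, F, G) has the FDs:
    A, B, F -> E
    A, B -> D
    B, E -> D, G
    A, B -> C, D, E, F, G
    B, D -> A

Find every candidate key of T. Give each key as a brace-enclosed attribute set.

{A, B}, {B, D}, {B, E}

Attributes never on any right-hand side: {B} — every candidate key must contain it.
{A, B}⁺ = {A, B, C, D, E, F, G} — all of the relation — so {A, B} is a candidate key.
{B, D}⁺ = {A, B, C, D, E, F, G} — all of the relation — so {B, D} is a candidate key.
{B, E}⁺ = {A, B, C, D, E, F, G} — all of the relation — so {B, E} is a candidate key.
Any other superkey properly contains one of these, so there are no further candidate keys.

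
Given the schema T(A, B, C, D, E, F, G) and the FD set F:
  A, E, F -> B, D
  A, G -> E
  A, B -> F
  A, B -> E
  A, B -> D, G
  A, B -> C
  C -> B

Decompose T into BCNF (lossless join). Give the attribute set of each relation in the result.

Candidate keys of the original relation: {A, B}, {A, C}, {A, E, F}, {A, F, G}.
In {A, B, C, D, E, F, G}, {A, G} is not a superkey ({A, G}⁺ restricted to this set is {A, E, G}), so split on A, G -> E into {A, E, G} and {A, B, C, D, F, G}.
{A, E, G} is in BCNF.
In {A, B, C, D, F, G}, {C} is not a superkey ({C}⁺ restricted to this set is {B, C}), so split on C -> B into {B, C} and {A, C, D, F, G}.
{B, C} is in BCNF.
{A, C, D, F, G} is in BCNF.

{A, C, D, F, G}; {A, E, G}; {B, C}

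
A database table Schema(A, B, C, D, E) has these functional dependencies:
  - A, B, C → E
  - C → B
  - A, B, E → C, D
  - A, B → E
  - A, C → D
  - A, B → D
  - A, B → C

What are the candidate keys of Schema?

Attributes never on any right-hand side: {A} — every candidate key must contain it.
{A, B} is a candidate key since {A, B}⁺ = {A, B, C, D, E} covers every attribute.
{A, C} is a candidate key since {A, C}⁺ = {A, B, C, D, E} covers every attribute.
No proper subset of any of these is a key, and no other minimal superkey exists.

{A, B}, {A, C}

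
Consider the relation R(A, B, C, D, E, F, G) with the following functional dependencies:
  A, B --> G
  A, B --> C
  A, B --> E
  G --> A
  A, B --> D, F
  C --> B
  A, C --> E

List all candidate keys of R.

Closure of {A, B} is {A, B, C, D, E, F, G}, the whole schema; {A, B} is a candidate key.
Closure of {A, C} is {A, B, C, D, E, F, G}, the whole schema; {A, C} is a candidate key.
Closure of {B, G} is {A, B, C, D, E, F, G}, the whole schema; {B, G} is a candidate key.
Closure of {C, G} is {A, B, C, D, E, F, G}, the whole schema; {C, G} is a candidate key.
Any other superkey properly contains one of these, so there are no further candidate keys.

{A, B}, {A, C}, {B, G}, {C, G}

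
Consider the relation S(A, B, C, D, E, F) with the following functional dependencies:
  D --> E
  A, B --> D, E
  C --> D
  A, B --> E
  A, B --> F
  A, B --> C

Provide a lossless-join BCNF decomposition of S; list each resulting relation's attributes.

Candidate key of the original relation: {A, B}.
{A, B, C, D, E, F}: {D} determines {D, E} here but is not a superkey — split on D --> E, giving {D, E} and {A, B, C, D, F}.
{D, E}: every determinant is a superkey — BCNF.
{A, B, C, D, F}: {C} determines {C, D} here but is not a superkey — split on C --> D, giving {C, D} and {A, B, C, F}.
{C, D}: every determinant is a superkey — BCNF.
{A, B, C, F}: every determinant is a superkey — BCNF.

{A, B, C, F}; {C, D}; {D, E}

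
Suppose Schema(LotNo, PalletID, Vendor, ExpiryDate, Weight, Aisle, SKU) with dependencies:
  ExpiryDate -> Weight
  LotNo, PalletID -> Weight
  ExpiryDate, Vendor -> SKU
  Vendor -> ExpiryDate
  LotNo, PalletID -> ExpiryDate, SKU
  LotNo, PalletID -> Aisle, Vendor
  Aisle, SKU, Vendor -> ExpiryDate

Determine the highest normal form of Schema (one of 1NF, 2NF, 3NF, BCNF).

2NF

Candidate key: {LotNo, PalletID}. Prime attributes: {LotNo, PalletID}.
ExpiryDate -> Weight: {ExpiryDate}⁺ = {ExpiryDate, Weight}, which is not all of the attributes, so the left side is not a superkey — BCNF is violated.
ExpiryDate -> Weight has non-prime {Weight} on the right and a non-superkey on the left, so 3NF fails.
Checking every proper subset of each key, none determines a non-prime attribute — 2NF is satisfied.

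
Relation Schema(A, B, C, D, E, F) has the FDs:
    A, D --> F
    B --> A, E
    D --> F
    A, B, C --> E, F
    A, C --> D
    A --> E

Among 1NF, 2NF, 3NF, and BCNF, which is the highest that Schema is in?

Candidate key: {B, C}. Prime attributes: {B, C}.
A, D --> F: {A, D}⁺ = {A, D, E, F}, which is not all of the attributes, so the left side is not a superkey — BCNF is violated.
Because {F} is non-prime and the left side of A, D --> F is not a superkey, the relation is not in 3NF.
Since {B} ⊂ {B, C} and {B}⁺ ⊇ {A, E} with {A, E} non-prime, there is a partial dependency; 2NF fails.

1NF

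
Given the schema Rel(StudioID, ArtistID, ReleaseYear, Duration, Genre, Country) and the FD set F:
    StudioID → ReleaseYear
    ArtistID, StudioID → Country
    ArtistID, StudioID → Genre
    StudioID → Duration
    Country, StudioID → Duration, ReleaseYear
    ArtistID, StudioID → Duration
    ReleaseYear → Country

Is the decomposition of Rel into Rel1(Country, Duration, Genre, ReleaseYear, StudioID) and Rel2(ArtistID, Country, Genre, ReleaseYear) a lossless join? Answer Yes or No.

Rel1 ∩ Rel2 = {Country, Genre, ReleaseYear}; its closure under F is {Country, Genre, ReleaseYear}.
Rel1 ⊄ {Country, Genre, ReleaseYear} and Rel2 ⊄ {Country, Genre, ReleaseYear}, so the split is lossy.

No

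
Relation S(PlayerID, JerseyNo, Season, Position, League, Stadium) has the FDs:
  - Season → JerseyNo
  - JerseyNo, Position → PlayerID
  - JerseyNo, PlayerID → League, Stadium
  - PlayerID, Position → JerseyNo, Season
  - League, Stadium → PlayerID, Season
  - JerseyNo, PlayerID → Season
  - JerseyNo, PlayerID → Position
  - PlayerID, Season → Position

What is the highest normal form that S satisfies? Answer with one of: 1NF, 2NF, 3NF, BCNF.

3NF

Candidate keys: {JerseyNo, PlayerID}, {JerseyNo, Position}, {League, Stadium}, {PlayerID, Position}, {PlayerID, Season}, {Position, Season}. Prime attributes: {JerseyNo, League, PlayerID, Position, Season, Stadium}.
Season → JerseyNo: {Season}⁺ = {JerseyNo, Season}, which is not all of the attributes, so the left side is not a superkey — BCNF is violated.
Since {JerseyNo} ⊆ prime attributes and every other non-superkey FD also has a prime right side, the schema is in 3NF.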